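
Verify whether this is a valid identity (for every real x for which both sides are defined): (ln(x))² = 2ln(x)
Claim: (ln(x))² = 2ln(x).
Test a specific point where both sides are defined: x = 4.
LHS = (ln(x))² ≈ 1.9218
RHS = 2ln(x) ≈ 2.7726
Since 1.9218 ≠ 2.7726, the equation fails at this point, so it cannot hold for every real x for which both sides are defined.
2ln(x) equals ln(x²), which is not the same as (ln x)².

Conclusion: No, this is NOT an identity.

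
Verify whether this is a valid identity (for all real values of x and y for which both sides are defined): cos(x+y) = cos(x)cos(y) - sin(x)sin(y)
Yes, this is an identity.

Claim: cos(x+y) = cos(x)cos(y) - sin(x)sin(y).
Reasoning: By Euler's formula e^(i(x+y)) = e^(ix)·e^(iy) = (cos x + i·sin x)(cos y + i·sin y). The real part of the left side is cos(x+y); the real part of the product is cos(x)cos(y) - sin(x)sin(y) (since i·i = -1).
So the two sides agree for all real values of x and y for which both sides are defined.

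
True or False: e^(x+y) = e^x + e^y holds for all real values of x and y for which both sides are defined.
Claim: e^(x+y) = e^x + e^y.
Test a specific point where both sides are defined: x = 3, y = 3/2.
LHS = e^(x+y) ≈ 90.0171
RHS = e^x + e^y ≈ 24.5672
Since 90.0171 ≠ 24.5672, the equation fails at this point, so it cannot hold for all real values of x and y for which both sides are defined.
The correct rule is e^(x+y) = e^x · e^y (a product, not a sum).

Conclusion: False.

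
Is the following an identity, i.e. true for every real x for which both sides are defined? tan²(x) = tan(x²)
No, this is NOT an identity.

Claim: tan²(x) = tan(x²).
Test a specific point where both sides are defined: x = π/6.
LHS = tan²(x) ≈ 0.3333
RHS = tan(x²) ≈ 0.2812
Since 0.3333 ≠ 0.2812, the equation fails at this point, so it cannot hold for every real x for which both sides are defined.
tan²(x) means (tan x)², squaring the output; tan(x²) squares the input. These are different functions.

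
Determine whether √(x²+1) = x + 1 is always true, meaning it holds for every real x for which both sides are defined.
Claim: √(x²+1) = x + 1.
Test a specific point where both sides are defined: x = -1.
LHS = √(x²+1) ≈ 1.4142
RHS = x + 1 ≈ 0.0000
Since 1.4142 ≠ 0.0000, the equation fails at this point, so it cannot hold for every real x for which both sides are defined.
(x+1)² = x² + 2x + 1 ≠ x² + 1 unless x = 0.

Conclusion: No, this is NOT an identity.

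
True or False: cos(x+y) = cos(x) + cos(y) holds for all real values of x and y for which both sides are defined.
False.

Claim: cos(x+y) = cos(x) + cos(y).
Test a specific point where both sides are defined: x = -π/4, y = -π/4.
LHS = cos(x+y) ≈ 0.0000
RHS = cos(x) + cos(y) ≈ 1.4142
Since 0.0000 ≠ 1.4142, the equation fails at this point, so it cannot hold for all real values of x and y for which both sides are defined.
The correct expansion is cos(x+y) = cos(x)cos(y) - sin(x)sin(y); cosine is not additive.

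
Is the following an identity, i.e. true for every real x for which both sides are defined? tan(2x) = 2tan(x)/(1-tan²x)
Yes, this is an identity.

Claim: tan(2x) = 2tan(x)/(1-tan²x).
Reasoning: tan(2x) = sin(2x)/cos(2x) = 2sin(x)cos(x) / (cos²x - sin²x). Divide numerator and denominator by cos²x: 2tan(x) / (1 - tan²x).
So the two sides agree for every real x for which both sides are defined.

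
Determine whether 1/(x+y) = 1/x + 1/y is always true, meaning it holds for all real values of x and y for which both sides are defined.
Claim: 1/(x+y) = 1/x + 1/y.
Test a specific point where both sides are defined: x = 2, y = 5.
LHS = 1/(x+y) ≈ 0.1429
RHS = 1/x + 1/y ≈ 0.7000
Since 0.1429 ≠ 0.7000, the equation fails at this point, so it cannot hold for all real values of x and y for which both sides are defined.
1/x + 1/y = (x+y)/(xy), which is not 1/(x+y).

Conclusion: No, this is NOT an identity.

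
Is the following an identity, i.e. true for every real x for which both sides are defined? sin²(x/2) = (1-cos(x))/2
Claim: sin²(x/2) = (1-cos(x))/2.
Reasoning: Use cos(2θ) = 1 - 2sin²θ with θ = x/2: cos(x) = 1 - 2sin²(x/2). Solving for sin²(x/2) gives (1 - cos(x))/2.
So the two sides agree for every real x for which both sides are defined.

Conclusion: Yes, this is an identity.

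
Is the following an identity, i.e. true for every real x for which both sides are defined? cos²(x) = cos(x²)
Claim: cos²(x) = cos(x²).
Test a specific point where both sides are defined: x = π/4.
LHS = cos²(x) ≈ 0.5000
RHS = cos(x²) ≈ 0.8157
Since 0.5000 ≠ 0.8157, the equation fails at this point, so it cannot hold for every real x for which both sides are defined.
cos²(x) means (cos x)², squaring the output; cos(x²) squares the input. These are different functions.

Conclusion: No, this is NOT an identity.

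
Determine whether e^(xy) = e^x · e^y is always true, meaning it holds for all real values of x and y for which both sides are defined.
Claim: e^(xy) = e^x · e^y.
Test a specific point where both sides are defined: x = -3, y = 3/2.
LHS = e^(xy) ≈ 0.0111
RHS = e^x · e^y ≈ 0.2231
Since 0.0111 ≠ 0.2231, the equation fails at this point, so it cannot hold for all real values of x and y for which both sides are defined.
e^x · e^y = e^(x+y), not e^(xy).

Conclusion: No, this is NOT an identity.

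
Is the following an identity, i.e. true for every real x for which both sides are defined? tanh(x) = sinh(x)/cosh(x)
Yes, this is an identity.

Claim: tanh(x) = sinh(x)/cosh(x).
Reasoning: tanh(x) is defined as sinh(x)/cosh(x) = (e^x - e^-x)/(e^x + e^-x); cosh(x) ≥ 1 is never zero, so this holds for every real x.
So the two sides agree for every real x for which both sides are defined.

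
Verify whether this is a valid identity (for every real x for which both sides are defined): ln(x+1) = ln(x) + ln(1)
No, this is NOT an identity.

Claim: ln(x+1) = ln(x) + ln(1).
Test a specific point where both sides are defined: x = 3.
LHS = ln(x+1) ≈ 1.3863
RHS = ln(x) + ln(1) ≈ 1.0986
Since 1.3863 ≠ 1.0986, the equation fails at this point, so it cannot hold for every real x for which both sides are defined.
ln(1) = 0, so the right side is just ln(x), which differs from ln(x+1).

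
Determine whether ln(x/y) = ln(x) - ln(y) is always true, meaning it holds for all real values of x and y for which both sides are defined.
Claim: ln(x/y) = ln(x) - ln(y).
Reasoning: Both sides are simultaneously defined only when x, y > 0. Write x = e^p, y = e^q. Then x/y = e^(p-q), so ln(x/y) = p - q = ln(x) - ln(y).
So the two sides agree for all real values of x and y for which both sides are defined.

Conclusion: Yes, this is an identity.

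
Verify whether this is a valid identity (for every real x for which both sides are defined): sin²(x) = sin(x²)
No, this is NOT an identity.

Claim: sin²(x) = sin(x²).
Test a specific point where both sides are defined: x = -π/2.
LHS = sin²(x) ≈ 1.0000
RHS = sin(x²) ≈ 0.6243
Since 1.0000 ≠ 0.6243, the equation fails at this point, so it cannot hold for every real x for which both sides are defined.
sin²(x) means (sin x)², squaring the output; sin(x²) squares the input. These are different functions.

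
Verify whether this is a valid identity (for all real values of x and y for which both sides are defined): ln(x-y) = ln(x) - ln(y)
Claim: ln(x-y) = ln(x) - ln(y).
Test a specific point where both sides are defined: x = 5, y = 2.
LHS = ln(x-y) ≈ 1.0986
RHS = ln(x) - ln(y) ≈ 0.9163
Since 1.0986 ≠ 0.9163, the equation fails at this point, so it cannot hold for all real values of x and y for which both sides are defined.
ln(x) - ln(y) = ln(x/y), not ln(x-y).

Conclusion: No, this is NOT an identity.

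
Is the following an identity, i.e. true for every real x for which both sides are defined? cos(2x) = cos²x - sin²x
Claim: cos(2x) = cos²x - sin²x.
Reasoning: Put y = x in the addition formula cos(x+y) = cos(x)cos(y) - sin(x)sin(y): cos(2x) = cos²x - sin²x.
So the two sides agree for every real x for which both sides are defined.

Conclusion: Yes, this is an identity.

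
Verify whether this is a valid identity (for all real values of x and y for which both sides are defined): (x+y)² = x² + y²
Claim: (x+y)² = x² + y².
Test a specific point where both sides are defined: x = -1, y = 1.
LHS = (x+y)² ≈ 0.0000
RHS = x² + y² ≈ 2.0000
Since 0.0000 ≠ 2.0000, the equation fails at this point, so it cannot hold for all real values of x and y for which both sides are defined.
The correct expansion is (x+y)² = x² + 2xy + y²; the cross term 2xy is missing.

Conclusion: No, this is NOT an identity.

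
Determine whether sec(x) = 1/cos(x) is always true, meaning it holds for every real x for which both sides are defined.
Claim: sec(x) = 1/cos(x).
Reasoning: sec(x) is by definition the reciprocal of cos(x), wherever cos(x) ≠ 0.
So the two sides agree for every real x for which both sides are defined.

Conclusion: Yes, this is an identity.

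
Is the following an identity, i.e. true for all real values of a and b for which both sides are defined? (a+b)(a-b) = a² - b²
Yes, this is an identity.

Claim: (a+b)(a-b) = a² - b².
Reasoning: Expand: (a+b)(a-b) = a² - ab + ba - b² = a² - b² (the cross terms cancel).
So the two sides agree for all real values of a and b for which both sides are defined.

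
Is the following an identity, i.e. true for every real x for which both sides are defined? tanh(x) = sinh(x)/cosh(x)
Claim: tanh(x) = sinh(x)/cosh(x).
Reasoning: tanh(x) is defined as sinh(x)/cosh(x) = (e^x - e^-x)/(e^x + e^-x); cosh(x) ≥ 1 is never zero, so this holds for every real x.
So the two sides agree for every real x for which both sides are defined.

Conclusion: Yes, this is an identity.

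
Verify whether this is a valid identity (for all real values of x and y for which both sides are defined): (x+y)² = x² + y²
Claim: (x+y)² = x² + y².
Test a specific point where both sides are defined: x = 2, y = 4.
LHS = (x+y)² ≈ 36.0000
RHS = x² + y² ≈ 20.0000
Since 36.0000 ≠ 20.0000, the equation fails at this point, so it cannot hold for all real values of x and y for which both sides are defined.
The correct expansion is (x+y)² = x² + 2xy + y²; the cross term 2xy is missing.

Conclusion: No, this is NOT an identity.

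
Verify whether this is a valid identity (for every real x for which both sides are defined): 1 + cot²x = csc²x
Yes, this is an identity.

Claim: 1 + cot²x = csc²x.
Reasoning: Start from sin²x + cos²x = 1 and divide every term by sin²x (allowed wherever cot x and csc x are defined): 1 + cot²x = 1/sin²x = csc²x.
So the two sides agree for every real x for which both sides are defined.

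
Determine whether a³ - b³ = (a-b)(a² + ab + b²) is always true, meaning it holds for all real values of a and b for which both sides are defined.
Yes, this is an identity.

Claim: a³ - b³ = (a-b)(a² + ab + b²).
Reasoning: Expand the right side: (a-b)(a² + ab + b²) = a³ + a²b + ab² - a²b - ab² - b³ = a³ - b³ (the middle terms cancel in pairs).
So the two sides agree for all real values of a and b for which both sides are defined.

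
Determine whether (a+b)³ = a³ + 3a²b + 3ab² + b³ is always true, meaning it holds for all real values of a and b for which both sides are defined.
Yes, this is an identity.

Claim: (a+b)³ = a³ + 3a²b + 3ab² + b³.
Reasoning: (a+b)³ = (a+b)(a+b)² = (a+b)(a² + 2ab + b²) = a³ + 2a²b + ab² + a²b + 2ab² + b³ = a³ + 3a²b + 3ab² + b³.
So the two sides agree for all real values of a and b for which both sides are defined.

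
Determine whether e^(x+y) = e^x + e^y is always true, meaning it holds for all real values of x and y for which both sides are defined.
Claim: e^(x+y) = e^x + e^y.
Test a specific point where both sides are defined: x = 1, y = -2.
LHS = e^(x+y) ≈ 0.3679
RHS = e^x + e^y ≈ 2.8536
Since 0.3679 ≠ 2.8536, the equation fails at this point, so it cannot hold for all real values of x and y for which both sides are defined.
The correct rule is e^(x+y) = e^x · e^y (a product, not a sum).

Conclusion: No, this is NOT an identity.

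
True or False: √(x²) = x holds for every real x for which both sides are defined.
False.

Claim: √(x²) = x.
Test a specific point where both sides are defined: x = -2.
LHS = √(x²) ≈ 2.0000
RHS = x ≈ -2.0000
Since 2.0000 ≠ -2.0000, the equation fails at this point, so it cannot hold for every real x for which both sides are defined.
√(x²) = |x|, which differs from x whenever x < 0 (both sides are defined for every real x).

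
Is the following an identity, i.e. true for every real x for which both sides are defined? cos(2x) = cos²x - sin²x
Yes, this is an identity.

Claim: cos(2x) = cos²x - sin²x.
Reasoning: Put y = x in the addition formula cos(x+y) = cos(x)cos(y) - sin(x)sin(y): cos(2x) = cos²x - sin²x.
So the two sides agree for every real x for which both sides are defined.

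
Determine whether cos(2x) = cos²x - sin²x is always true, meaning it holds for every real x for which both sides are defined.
Yes, this is an identity.

Claim: cos(2x) = cos²x - sin²x.
Reasoning: Put y = x in the addition formula cos(x+y) = cos(x)cos(y) - sin(x)sin(y): cos(2x) = cos²x - sin²x.
So the two sides agree for every real x for which both sides are defined.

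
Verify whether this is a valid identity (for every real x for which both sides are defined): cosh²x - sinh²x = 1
Claim: cosh²x - sinh²x = 1.
Reasoning: With cosh(x) = (e^x + e^-x)/2 and sinh(x) = (e^x - e^-x)/2: cosh²x = (e^(2x) + 2 + e^(-2x))/4 and sinh²x = (e^(2x) - 2 + e^(-2x))/4. Subtracting leaves 4/4 = 1.
So the two sides agree for every real x for which both sides are defined.

Conclusion: Yes, this is an identity.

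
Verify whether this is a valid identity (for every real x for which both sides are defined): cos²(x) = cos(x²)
Claim: cos²(x) = cos(x²).
Test a specific point where both sides are defined: x = -π/2.
LHS = cos²(x) ≈ 0.0000
RHS = cos(x²) ≈ -0.7812
Since 0.0000 ≠ -0.7812, the equation fails at this point, so it cannot hold for every real x for which both sides are defined.
cos²(x) means (cos x)², squaring the output; cos(x²) squares the input. These are different functions.

Conclusion: No, this is NOT an identity.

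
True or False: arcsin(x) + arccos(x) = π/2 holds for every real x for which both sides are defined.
True.

Claim: arcsin(x) + arccos(x) = π/2.
Reasoning: Both sides are defined for -1 ≤ x ≤ 1. Let θ = arcsin(x), so sin θ = x and θ ∈ [-π/2, π/2]. Then cos(π/2 - θ) = sin θ = x and π/2 - θ ∈ [0, π], which is exactly the range of arccos, so arccos(x) = π/2 - θ. Adding: arcsin(x) + arccos(x) = θ + (π/2 - θ) = π/2.
So the two sides agree for every real x for which both sides are defined.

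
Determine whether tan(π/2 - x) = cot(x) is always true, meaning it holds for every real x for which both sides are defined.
Claim: tan(π/2 - x) = cot(x).
Reasoning: tan(π/2 - x) = sin(π/2 - x)/cos(π/2 - x) = cos(x)/sin(x) = cot(x), using the cofunction identities sin(π/2 - x) = cos(x) and cos(π/2 - x) = sin(x).
So the two sides agree for every real x for which both sides are defined.

Conclusion: Yes, this is an identity.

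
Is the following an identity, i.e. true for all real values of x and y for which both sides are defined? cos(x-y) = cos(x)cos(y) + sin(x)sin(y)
Yes, this is an identity.

Claim: cos(x-y) = cos(x)cos(y) + sin(x)sin(y).
Reasoning: Replace y by -y in cos(x+y) = cos(x)cos(y) - sin(x)sin(y) and use cos(-y) = cos(y), sin(-y) = -sin(y): cos(x-y) = cos(x)cos(y) + sin(x)sin(y).
So the two sides agree for all real values of x and y for which both sides are defined.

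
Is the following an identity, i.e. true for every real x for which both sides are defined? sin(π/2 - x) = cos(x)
Claim: sin(π/2 - x) = cos(x).
Reasoning: Use sin(u - v) = sin(u)cos(v) - cos(u)sin(v) with u = π/2, v = x: sin(π/2)cos(x) - cos(π/2)sin(x) = 1·cos(x) - 0·sin(x) = cos(x).
So the two sides agree for every real x for which both sides are defined.

Conclusion: Yes, this is an identity.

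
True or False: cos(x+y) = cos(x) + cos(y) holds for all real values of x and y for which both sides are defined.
Claim: cos(x+y) = cos(x) + cos(y).
Test a specific point where both sides are defined: x = π, y = -π/4.
LHS = cos(x+y) ≈ -0.7071
RHS = cos(x) + cos(y) ≈ -0.2929
Since -0.7071 ≠ -0.2929, the equation fails at this point, so it cannot hold for all real values of x and y for which both sides are defined.
The correct expansion is cos(x+y) = cos(x)cos(y) - sin(x)sin(y); cosine is not additive.

Conclusion: False.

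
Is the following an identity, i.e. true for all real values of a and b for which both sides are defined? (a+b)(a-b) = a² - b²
Claim: (a+b)(a-b) = a² - b².
Reasoning: Expand: (a+b)(a-b) = a² - ab + ba - b² = a² - b² (the cross terms cancel).
So the two sides agree for all real values of a and b for which both sides are defined.

Conclusion: Yes, this is an identity.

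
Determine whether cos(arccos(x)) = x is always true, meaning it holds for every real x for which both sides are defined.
Claim: cos(arccos(x)) = x.
Reasoning: For -1 ≤ x ≤ 1 (where arccos is defined), arccos(x) is by definition an angle whose cosine equals x. Taking the cosine of that angle returns x. (Note the other order, arccos(cos x) = x, is NOT an identity.)
So the two sides agree for every real x for which both sides are defined.

Conclusion: Yes, this is an identity.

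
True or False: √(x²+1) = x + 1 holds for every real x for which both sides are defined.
False.

Claim: √(x²+1) = x + 1.
Test a specific point where both sides are defined: x = 1/2.
LHS = √(x²+1) ≈ 1.1180
RHS = x + 1 ≈ 1.5000
Since 1.1180 ≠ 1.5000, the equation fails at this point, so it cannot hold for every real x for which both sides are defined.
(x+1)² = x² + 2x + 1 ≠ x² + 1 unless x = 0.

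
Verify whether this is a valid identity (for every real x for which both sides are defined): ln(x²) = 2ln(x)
Claim: ln(x²) = 2ln(x).
Reasoning: The right side requires x > 0. For x > 0, x² = (e^(ln x))² = e^(2ln x), so ln(x²) = 2ln(x). (For x < 0 the right side is undefined, so those values are outside the claim.)
So the two sides agree for every real x for which both sides are defined.

Conclusion: Yes, this is an identity.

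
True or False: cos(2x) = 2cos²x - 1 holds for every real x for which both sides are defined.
True.

Claim: cos(2x) = 2cos²x - 1.
Reasoning: cos(2x) = cos²x - sin²x. Replace sin²x by 1 - cos²x: cos²x - (1 - cos²x) = 2cos²x - 1.
So the two sides agree for every real x for which both sides are defined.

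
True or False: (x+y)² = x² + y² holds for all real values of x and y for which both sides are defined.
False.

Claim: (x+y)² = x² + y².
Test a specific point where both sides are defined: x = 1/2, y = -3.
LHS = (x+y)² ≈ 6.2500
RHS = x² + y² ≈ 9.2500
Since 6.2500 ≠ 9.2500, the equation fails at this point, so it cannot hold for all real values of x and y for which both sides are defined.
The correct expansion is (x+y)² = x² + 2xy + y²; the cross term 2xy is missing.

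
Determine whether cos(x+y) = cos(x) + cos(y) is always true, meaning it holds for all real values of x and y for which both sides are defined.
Claim: cos(x+y) = cos(x) + cos(y).
Test a specific point where both sides are defined: x = 2π/3, y = π/6.
LHS = cos(x+y) ≈ -0.8660
RHS = cos(x) + cos(y) ≈ 0.3660
Since -0.8660 ≠ 0.3660, the equation fails at this point, so it cannot hold for all real values of x and y for which both sides are defined.
The correct expansion is cos(x+y) = cos(x)cos(y) - sin(x)sin(y); cosine is not additive.

Conclusion: No, this is NOT an identity.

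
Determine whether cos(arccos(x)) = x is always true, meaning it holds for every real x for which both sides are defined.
Yes, this is an identity.

Claim: cos(arccos(x)) = x.
Reasoning: For -1 ≤ x ≤ 1 (where arccos is defined), arccos(x) is by definition an angle whose cosine equals x. Taking the cosine of that angle returns x. (Note the other order, arccos(cos x) = x, is NOT an identity.)
So the two sides agree for every real x for which both sides are defined.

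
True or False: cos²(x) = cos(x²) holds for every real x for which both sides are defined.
False.

Claim: cos²(x) = cos(x²).
Test a specific point where both sides are defined: x = 2π/3.
LHS = cos²(x) ≈ 0.2500
RHS = cos(x²) ≈ -0.3202
Since 0.2500 ≠ -0.3202, the equation fails at this point, so it cannot hold for every real x for which both sides are defined.
cos²(x) means (cos x)², squaring the output; cos(x²) squares the input. These are different functions.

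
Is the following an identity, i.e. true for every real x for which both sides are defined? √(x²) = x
Claim: √(x²) = x.
Test a specific point where both sides are defined: x = -3.
LHS = √(x²) ≈ 3.0000
RHS = x ≈ -3.0000
Since 3.0000 ≠ -3.0000, the equation fails at this point, so it cannot hold for every real x for which both sides are defined.
√(x²) = |x|, which differs from x whenever x < 0 (both sides are defined for every real x).

Conclusion: No, this is NOT an identity.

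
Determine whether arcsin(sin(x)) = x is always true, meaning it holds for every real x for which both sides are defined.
No, this is NOT an identity.

Claim: arcsin(sin(x)) = x.
Test a specific point where both sides are defined: x = π.
LHS = arcsin(sin(x)) ≈ 0.0000
RHS = x ≈ 3.1416
Since 0.0000 ≠ 3.1416, the equation fails at this point, so it cannot hold for every real x for which both sides are defined.
arcsin only returns values in [-π/2, π/2], so arcsin(sin(x)) = x holds only for x in that interval, not for all real x.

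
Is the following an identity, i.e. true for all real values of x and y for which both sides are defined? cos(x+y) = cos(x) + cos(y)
Claim: cos(x+y) = cos(x) + cos(y).
Test a specific point where both sides are defined: x = π/6, y = -π/4.
LHS = cos(x+y) ≈ 0.9659
RHS = cos(x) + cos(y) ≈ 1.5731
Since 0.9659 ≠ 1.5731, the equation fails at this point, so it cannot hold for all real values of x and y for which both sides are defined.
The correct expansion is cos(x+y) = cos(x)cos(y) - sin(x)sin(y); cosine is not additive.

Conclusion: No, this is NOT an identity.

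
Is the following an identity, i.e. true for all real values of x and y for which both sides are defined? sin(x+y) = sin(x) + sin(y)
Claim: sin(x+y) = sin(x) + sin(y).
Test a specific point where both sides are defined: x = -π/4, y = π/3.
LHS = sin(x+y) ≈ 0.2588
RHS = sin(x) + sin(y) ≈ 0.1589
Since 0.2588 ≠ 0.1589, the equation fails at this point, so it cannot hold for all real values of x and y for which both sides are defined.
The correct expansion is sin(x+y) = sin(x)cos(y) + cos(x)sin(y); sine is not additive.

Conclusion: No, this is NOT an identity.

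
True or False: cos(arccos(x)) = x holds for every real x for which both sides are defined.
Claim: cos(arccos(x)) = x.
Reasoning: For -1 ≤ x ≤ 1 (where arccos is defined), arccos(x) is by definition an angle whose cosine equals x. Taking the cosine of that angle returns x. (Note the other order, arccos(cos x) = x, is NOT an identity.)
So the two sides agree for every real x for which both sides are defined.

Conclusion: True.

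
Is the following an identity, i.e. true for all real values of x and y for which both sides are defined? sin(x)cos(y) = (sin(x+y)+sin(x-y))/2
Yes, this is an identity.

Claim: sin(x)cos(y) = (sin(x+y)+sin(x-y))/2.
Reasoning: sin(x+y) = sin(x)cos(y) + cos(x)sin(y) and sin(x-y) = sin(x)cos(y) - cos(x)sin(y). Adding, sin(x+y) + sin(x-y) = 2sin(x)cos(y); divide by 2.
So the two sides agree for all real values of x and y for which both sides are defined.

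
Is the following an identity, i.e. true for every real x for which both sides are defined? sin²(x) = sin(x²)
No, this is NOT an identity.

Claim: sin²(x) = sin(x²).
Test a specific point where both sides are defined: x = -π/3.
LHS = sin²(x) ≈ 0.7500
RHS = sin(x²) ≈ 0.8897
Since 0.7500 ≠ 0.8897, the equation fails at this point, so it cannot hold for every real x for which both sides are defined.
sin²(x) means (sin x)², squaring the output; sin(x²) squares the input. These are different functions.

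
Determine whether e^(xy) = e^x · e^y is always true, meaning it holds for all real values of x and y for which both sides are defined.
No, this is NOT an identity.

Claim: e^(xy) = e^x · e^y.
Test a specific point where both sides are defined: x = -3, y = 3.
LHS = e^(xy) ≈ 0.0001
RHS = e^x · e^y ≈ 1.0000
Since 0.0001 ≠ 1.0000, the equation fails at this point, so it cannot hold for all real values of x and y for which both sides are defined.
e^x · e^y = e^(x+y), not e^(xy).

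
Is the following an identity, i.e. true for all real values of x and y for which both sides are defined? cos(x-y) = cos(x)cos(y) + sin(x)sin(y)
Yes, this is an identity.

Claim: cos(x-y) = cos(x)cos(y) + sin(x)sin(y).
Reasoning: Replace y by -y in cos(x+y) = cos(x)cos(y) - sin(x)sin(y) and use cos(-y) = cos(y), sin(-y) = -sin(y): cos(x-y) = cos(x)cos(y) + sin(x)sin(y).
So the two sides agree for all real values of x and y for which both sides are defined.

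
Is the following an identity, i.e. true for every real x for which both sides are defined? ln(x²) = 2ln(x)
Claim: ln(x²) = 2ln(x).
Reasoning: The right side requires x > 0. For x > 0, x² = (e^(ln x))² = e^(2ln x), so ln(x²) = 2ln(x). (For x < 0 the right side is undefined, so those values are outside the claim.)
So the two sides agree for every real x for which both sides are defined.

Conclusion: Yes, this is an identity.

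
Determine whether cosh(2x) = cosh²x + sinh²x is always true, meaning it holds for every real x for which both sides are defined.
Yes, this is an identity.

Claim: cosh(2x) = cosh²x + sinh²x.
Reasoning: cosh²x = (e^(2x) + 2 + e^(-2x))/4 and sinh²x = (e^(2x) - 2 + e^(-2x))/4. Adding gives (2e^(2x) + 2e^(-2x))/4 = (e^(2x) + e^(-2x))/2 = cosh(2x).
So the two sides agree for every real x for which both sides are defined.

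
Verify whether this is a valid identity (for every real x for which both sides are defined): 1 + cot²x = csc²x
Yes, this is an identity.

Claim: 1 + cot²x = csc²x.
Reasoning: Start from sin²x + cos²x = 1 and divide every term by sin²x (allowed wherever cot x and csc x are defined): 1 + cot²x = 1/sin²x = csc²x.
So the two sides agree for every real x for which both sides are defined.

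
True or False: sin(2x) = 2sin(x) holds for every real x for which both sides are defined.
Claim: sin(2x) = 2sin(x).
Test a specific point where both sides are defined: x = π/2.
LHS = sin(2x) ≈ 0.0000
RHS = 2sin(x) ≈ 2.0000
Since 0.0000 ≠ 2.0000, the equation fails at this point, so it cannot hold for every real x for which both sides are defined.
The correct double-angle formula is sin(2x) = 2sin(x)cos(x).

Conclusion: False.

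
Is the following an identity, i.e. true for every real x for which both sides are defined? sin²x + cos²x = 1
Claim: sin²x + cos²x = 1.
Reasoning: The point (cos x, sin x) lies on the unit circle X² + Y² = 1, so cos²x + sin²x = 1 for every real x.
So the two sides agree for every real x for which both sides are defined.

Conclusion: Yes, this is an identity.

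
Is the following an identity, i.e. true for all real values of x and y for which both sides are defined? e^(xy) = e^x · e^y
No, this is NOT an identity.

Claim: e^(xy) = e^x · e^y.
Test a specific point where both sides are defined: x = 3, y = -2.
LHS = e^(xy) ≈ 0.0025
RHS = e^x · e^y ≈ 2.7183
Since 0.0025 ≠ 2.7183, the equation fails at this point, so it cannot hold for all real values of x and y for which both sides are defined.
e^x · e^y = e^(x+y), not e^(xy).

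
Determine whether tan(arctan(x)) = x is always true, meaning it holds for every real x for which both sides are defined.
Claim: tan(arctan(x)) = x.
Reasoning: For every real x, arctan(x) is by definition the angle in (-π/2, π/2) whose tangent equals x. Taking the tangent of that angle returns x.
So the two sides agree for every real x for which both sides are defined.

Conclusion: Yes, this is an identity.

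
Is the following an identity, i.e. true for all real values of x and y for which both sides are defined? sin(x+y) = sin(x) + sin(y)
No, this is NOT an identity.

Claim: sin(x+y) = sin(x) + sin(y).
Test a specific point where both sides are defined: x = π/3, y = π.
LHS = sin(x+y) ≈ -0.8660
RHS = sin(x) + sin(y) ≈ 0.8660
Since -0.8660 ≠ 0.8660, the equation fails at this point, so it cannot hold for all real values of x and y for which both sides are defined.
The correct expansion is sin(x+y) = sin(x)cos(y) + cos(x)sin(y); sine is not additive.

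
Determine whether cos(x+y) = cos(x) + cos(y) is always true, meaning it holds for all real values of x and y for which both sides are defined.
Claim: cos(x+y) = cos(x) + cos(y).
Test a specific point where both sides are defined: x = -π/4, y = -π/4.
LHS = cos(x+y) ≈ 0.0000
RHS = cos(x) + cos(y) ≈ 1.4142
Since 0.0000 ≠ 1.4142, the equation fails at this point, so it cannot hold for all real values of x and y for which both sides are defined.
The correct expansion is cos(x+y) = cos(x)cos(y) - sin(x)sin(y); cosine is not additive.

Conclusion: No, this is NOT an identity.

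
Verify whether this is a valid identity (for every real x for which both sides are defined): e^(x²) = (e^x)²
Claim: e^(x²) = (e^x)².
Test a specific point where both sides are defined: x = -3.
LHS = e^(x²) ≈ 8103.0839
RHS = (e^x)² ≈ 0.0025
Since 8103.0839 ≠ 0.0025, the equation fails at this point, so it cannot hold for every real x for which both sides are defined.
(e^x)² = e^(2x), and 2x ≠ x² in general.

Conclusion: No, this is NOT an identity.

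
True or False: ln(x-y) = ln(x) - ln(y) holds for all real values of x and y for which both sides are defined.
Claim: ln(x-y) = ln(x) - ln(y).
Test a specific point where both sides are defined: x = 5, y = 3.
LHS = ln(x-y) ≈ 0.6931
RHS = ln(x) - ln(y) ≈ 0.5108
Since 0.6931 ≠ 0.5108, the equation fails at this point, so it cannot hold for all real values of x and y for which both sides are defined.
ln(x) - ln(y) = ln(x/y), not ln(x-y).

Conclusion: False.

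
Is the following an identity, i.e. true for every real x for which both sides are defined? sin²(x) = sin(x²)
No, this is NOT an identity.

Claim: sin²(x) = sin(x²).
Test a specific point where both sides are defined: x = -π/2.
LHS = sin²(x) ≈ 1.0000
RHS = sin(x²) ≈ 0.6243
Since 1.0000 ≠ 0.6243, the equation fails at this point, so it cannot hold for every real x for which both sides are defined.
sin²(x) means (sin x)², squaring the output; sin(x²) squares the input. These are different functions.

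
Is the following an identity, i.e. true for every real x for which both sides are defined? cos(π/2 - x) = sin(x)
Yes, this is an identity.

Claim: cos(π/2 - x) = sin(x).
Reasoning: Use cos(u - v) = cos(u)cos(v) + sin(u)sin(v) with u = π/2, v = x: cos(π/2)cos(x) + sin(π/2)sin(x) = 0·cos(x) + 1·sin(x) = sin(x).
So the two sides agree for every real x for which both sides are defined.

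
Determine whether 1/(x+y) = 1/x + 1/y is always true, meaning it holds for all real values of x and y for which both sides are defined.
Claim: 1/(x+y) = 1/x + 1/y.
Test a specific point where both sides are defined: x = -3, y = 1.
LHS = 1/(x+y) ≈ -0.5000
RHS = 1/x + 1/y ≈ 0.6667
Since -0.5000 ≠ 0.6667, the equation fails at this point, so it cannot hold for all real values of x and y for which both sides are defined.
1/x + 1/y = (x+y)/(xy), which is not 1/(x+y).

Conclusion: No, this is NOT an identity.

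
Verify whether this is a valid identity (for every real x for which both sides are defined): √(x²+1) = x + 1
Claim: √(x²+1) = x + 1.
Test a specific point where both sides are defined: x = 2.
LHS = √(x²+1) ≈ 2.2361
RHS = x + 1 ≈ 3.0000
Since 2.2361 ≠ 3.0000, the equation fails at this point, so it cannot hold for every real x for which both sides are defined.
(x+1)² = x² + 2x + 1 ≠ x² + 1 unless x = 0.

Conclusion: No, this is NOT an identity.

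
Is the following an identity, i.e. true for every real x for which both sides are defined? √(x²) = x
No, this is NOT an identity.

Claim: √(x²) = x.
Test a specific point where both sides are defined: x = -3.
LHS = √(x²) ≈ 3.0000
RHS = x ≈ -3.0000
Since 3.0000 ≠ -3.0000, the equation fails at this point, so it cannot hold for every real x for which both sides are defined.
√(x²) = |x|, which differs from x whenever x < 0 (both sides are defined for every real x).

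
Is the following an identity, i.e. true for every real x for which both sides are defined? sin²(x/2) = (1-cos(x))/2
Claim: sin²(x/2) = (1-cos(x))/2.
Reasoning: Use cos(2θ) = 1 - 2sin²θ with θ = x/2: cos(x) = 1 - 2sin²(x/2). Solving for sin²(x/2) gives (1 - cos(x))/2.
So the two sides agree for every real x for which both sides are defined.

Conclusion: Yes, this is an identity.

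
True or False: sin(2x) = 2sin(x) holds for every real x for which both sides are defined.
False.

Claim: sin(2x) = 2sin(x).
Test a specific point where both sides are defined: x = 2π/3.
LHS = sin(2x) ≈ -0.8660
RHS = 2sin(x) ≈ 1.7321
Since -0.8660 ≠ 1.7321, the equation fails at this point, so it cannot hold for every real x for which both sides are defined.
The correct double-angle formula is sin(2x) = 2sin(x)cos(x).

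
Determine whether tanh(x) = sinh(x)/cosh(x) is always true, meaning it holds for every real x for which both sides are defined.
Claim: tanh(x) = sinh(x)/cosh(x).
Reasoning: tanh(x) is defined as sinh(x)/cosh(x) = (e^x - e^-x)/(e^x + e^-x); cosh(x) ≥ 1 is never zero, so this holds for every real x.
So the two sides agree for every real x for which both sides are defined.

Conclusion: Yes, this is an identity.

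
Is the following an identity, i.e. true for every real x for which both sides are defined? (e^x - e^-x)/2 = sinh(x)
Yes, this is an identity.

Claim: (e^x - e^-x)/2 = sinh(x).
Reasoning: This is exactly the definition of the hyperbolic sine: sinh(x) := (e^x - e^-x)/2.
So the two sides agree for every real x for which both sides are defined.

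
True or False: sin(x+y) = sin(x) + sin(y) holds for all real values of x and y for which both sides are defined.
False.

Claim: sin(x+y) = sin(x) + sin(y).
Test a specific point where both sides are defined: x = 2π/3, y = -π/2.
LHS = sin(x+y) ≈ 0.5000
RHS = sin(x) + sin(y) ≈ -0.1340
Since 0.5000 ≠ -0.1340, the equation fails at this point, so it cannot hold for all real values of x and y for which both sides are defined.
The correct expansion is sin(x+y) = sin(x)cos(y) + cos(x)sin(y); sine is not additive.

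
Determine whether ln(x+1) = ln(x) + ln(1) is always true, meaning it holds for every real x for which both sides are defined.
Claim: ln(x+1) = ln(x) + ln(1).
Test a specific point where both sides are defined: x = 1.
LHS = ln(x+1) ≈ 0.6931
RHS = ln(x) + ln(1) ≈ 0.0000
Since 0.6931 ≠ 0.0000, the equation fails at this point, so it cannot hold for every real x for which both sides are defined.
ln(1) = 0, so the right side is just ln(x), which differs from ln(x+1).

Conclusion: No, this is NOT an identity.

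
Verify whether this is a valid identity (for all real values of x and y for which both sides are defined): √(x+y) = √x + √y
No, this is NOT an identity.

Claim: √(x+y) = √x + √y.
Test a specific point where both sides are defined: x = 5, y = 3/2.
LHS = √(x+y) ≈ 2.5495
RHS = √x + √y ≈ 3.4608
Since 2.5495 ≠ 3.4608, the equation fails at this point, so it cannot hold for all real values of x and y for which both sides are defined.
Squaring the right side gives x + 2√(xy) + y, not x + y.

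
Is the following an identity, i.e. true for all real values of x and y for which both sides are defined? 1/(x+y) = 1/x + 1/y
Claim: 1/(x+y) = 1/x + 1/y.
Test a specific point where both sides are defined: x = -3, y = -2.
LHS = 1/(x+y) ≈ -0.2000
RHS = 1/x + 1/y ≈ -0.8333
Since -0.2000 ≠ -0.8333, the equation fails at this point, so it cannot hold for all real values of x and y for which both sides are defined.
1/x + 1/y = (x+y)/(xy), which is not 1/(x+y).

Conclusion: No, this is NOT an identity.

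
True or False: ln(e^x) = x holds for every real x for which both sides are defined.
Claim: ln(e^x) = x.
Reasoning: ln is the inverse of the exponential: ln(e^x) asks for the exponent p with e^p = e^x, and since e^p is one-to-one that exponent is p = x.
So the two sides agree for every real x for which both sides are defined.

Conclusion: True.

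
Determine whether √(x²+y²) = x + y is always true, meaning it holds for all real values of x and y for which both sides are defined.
Claim: √(x²+y²) = x + y.
Test a specific point where both sides are defined: x = 3/2, y = 5.
LHS = √(x²+y²) ≈ 5.2202
RHS = x + y ≈ 6.5000
Since 5.2202 ≠ 6.5000, the equation fails at this point, so it cannot hold for all real values of x and y for which both sides are defined.
(x+y)² = x² + 2xy + y², not x² + y², so the square root does not split this way.

Conclusion: No, this is NOT an identity.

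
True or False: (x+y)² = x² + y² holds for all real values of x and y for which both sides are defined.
Claim: (x+y)² = x² + y².
Test a specific point where both sides are defined: x = -2, y = 4.
LHS = (x+y)² ≈ 4.0000
RHS = x² + y² ≈ 20.0000
Since 4.0000 ≠ 20.0000, the equation fails at this point, so it cannot hold for all real values of x and y for which both sides are defined.
The correct expansion is (x+y)² = x² + 2xy + y²; the cross term 2xy is missing.

Conclusion: False.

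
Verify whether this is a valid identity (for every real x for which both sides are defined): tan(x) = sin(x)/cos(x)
Yes, this is an identity.

Claim: tan(x) = sin(x)/cos(x).
Reasoning: For an angle x whose terminal point on the unit circle is (cos x, sin x), tan(x) is defined as the ratio (second coordinate)/(first coordinate) = sin(x)/cos(x), wherever cos(x) ≠ 0.
So the two sides agree for every real x for which both sides are defined.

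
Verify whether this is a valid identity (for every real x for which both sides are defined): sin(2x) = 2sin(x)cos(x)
Claim: sin(2x) = 2sin(x)cos(x).
Reasoning: Put y = x in the addition formula sin(x+y) = sin(x)cos(y) + cos(x)sin(y): sin(2x) = sin(x)cos(x) + cos(x)sin(x) = 2sin(x)cos(x).
So the two sides agree for every real x for which both sides are defined.

Conclusion: Yes, this is an identity.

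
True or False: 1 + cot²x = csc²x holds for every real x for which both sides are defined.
True.

Claim: 1 + cot²x = csc²x.
Reasoning: Start from sin²x + cos²x = 1 and divide every term by sin²x (allowed wherever cot x and csc x are defined): 1 + cot²x = 1/sin²x = csc²x.
So the two sides agree for every real x for which both sides are defined.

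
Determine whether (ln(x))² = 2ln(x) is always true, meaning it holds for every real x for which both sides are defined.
Claim: (ln(x))² = 2ln(x).
Test a specific point where both sides are defined: x = 2.
LHS = (ln(x))² ≈ 0.4805
RHS = 2ln(x) ≈ 1.3863
Since 0.4805 ≠ 1.3863, the equation fails at this point, so it cannot hold for every real x for which both sides are defined.
2ln(x) equals ln(x²), which is not the same as (ln x)².

Conclusion: No, this is NOT an identity.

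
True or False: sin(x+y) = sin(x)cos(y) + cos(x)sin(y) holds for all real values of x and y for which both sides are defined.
Claim: sin(x+y) = sin(x)cos(y) + cos(x)sin(y).
Reasoning: By Euler's formula e^(i(x+y)) = e^(ix)·e^(iy) = (cos x + i·sin x)(cos y + i·sin y). The imaginary part of the left side is sin(x+y); the imaginary part of the product is sin(x)cos(y) + cos(x)sin(y).
So the two sides agree for all real values of x and y for which both sides are defined.

Conclusion: True.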